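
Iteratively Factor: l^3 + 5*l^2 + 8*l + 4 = (l + 2)*(l^2 + 3*l + 2) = (l + 2)^2*(l + 1)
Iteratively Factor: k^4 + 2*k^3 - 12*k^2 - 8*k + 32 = (k + 2)*(k^3 - 12*k + 16) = (k + 2)*(k + 4)*(k^2 - 4*k + 4) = (k - 2)*(k + 2)*(k + 4)*(k - 2)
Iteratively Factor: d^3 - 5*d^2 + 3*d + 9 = (d - 3)*(d^2 - 2*d - 3) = (d - 3)*(d + 1)*(d - 3)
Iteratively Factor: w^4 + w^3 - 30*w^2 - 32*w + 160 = (w + 4)*(w^3 - 3*w^2 - 18*w + 40) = (w + 4)^2*(w^2 - 7*w + 10) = (w - 2)*(w + 4)^2*(w - 5)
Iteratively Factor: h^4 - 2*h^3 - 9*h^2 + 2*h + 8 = (h + 2)*(h^3 - 4*h^2 - h + 4) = (h - 1)*(h + 2)*(h^2 - 3*h - 4) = (h - 4)*(h - 1)*(h + 2)*(h + 1)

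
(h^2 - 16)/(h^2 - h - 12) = (h + 4)/(h + 3)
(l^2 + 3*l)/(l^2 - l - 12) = l/(l - 4)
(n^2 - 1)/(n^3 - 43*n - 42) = (n - 1)/(n^2 - n - 42)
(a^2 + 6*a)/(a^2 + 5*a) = (a + 6)/(a + 5)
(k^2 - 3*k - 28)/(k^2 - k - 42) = (k + 4)/(k + 6)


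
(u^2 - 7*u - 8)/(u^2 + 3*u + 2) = (u - 8)/(u + 2)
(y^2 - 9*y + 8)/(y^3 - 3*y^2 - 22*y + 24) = (y - 8)/(y^2 - 2*y - 24)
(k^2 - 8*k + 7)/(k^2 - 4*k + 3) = (k - 7)/(k - 3)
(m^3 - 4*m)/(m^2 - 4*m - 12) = m*(m - 2)/(m - 6)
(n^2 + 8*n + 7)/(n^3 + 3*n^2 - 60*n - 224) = (n + 1)/(n^2 - 4*n - 32)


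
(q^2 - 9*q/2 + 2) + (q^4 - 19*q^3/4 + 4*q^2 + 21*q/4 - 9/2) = q^4 - 19*q^3/4 + 5*q^2 + 3*q/4 - 5/2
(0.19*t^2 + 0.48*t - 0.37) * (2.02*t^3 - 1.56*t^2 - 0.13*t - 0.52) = 0.3838*t^5 + 0.6732*t^4 - 1.5209*t^3 + 0.416*t^2 - 0.2015*t + 0.1924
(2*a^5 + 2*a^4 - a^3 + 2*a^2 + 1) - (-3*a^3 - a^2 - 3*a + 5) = 2*a^5 + 2*a^4 + 2*a^3 + 3*a^2 + 3*a - 4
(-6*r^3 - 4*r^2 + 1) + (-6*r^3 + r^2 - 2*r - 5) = -12*r^3 - 3*r^2 - 2*r - 4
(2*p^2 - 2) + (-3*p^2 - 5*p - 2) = -p^2 - 5*p - 4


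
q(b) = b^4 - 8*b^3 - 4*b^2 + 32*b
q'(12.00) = 3392.00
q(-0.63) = -19.59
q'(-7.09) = -2543.32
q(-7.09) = 4950.14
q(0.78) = 19.10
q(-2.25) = 24.50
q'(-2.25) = -117.06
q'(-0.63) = 26.51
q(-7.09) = 4950.14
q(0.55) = 15.15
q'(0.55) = 21.01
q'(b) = 4*b^3 - 24*b^2 - 8*b + 32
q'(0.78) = 13.06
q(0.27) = 8.20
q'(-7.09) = -2543.32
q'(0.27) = 28.17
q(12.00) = 6720.00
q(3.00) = -75.00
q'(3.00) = -100.00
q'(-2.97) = -260.73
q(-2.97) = 157.07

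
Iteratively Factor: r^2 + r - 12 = (r + 4)*(r - 3)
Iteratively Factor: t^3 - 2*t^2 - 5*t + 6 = (t + 2)*(t^2 - 4*t + 3) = (t - 3)*(t + 2)*(t - 1)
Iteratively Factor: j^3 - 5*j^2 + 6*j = (j - 3)*(j^2 - 2*j) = (j - 3)*(j - 2)*(j)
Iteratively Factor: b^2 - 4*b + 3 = (b - 1)*(b - 3)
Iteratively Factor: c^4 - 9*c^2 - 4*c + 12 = (c + 2)*(c^3 - 2*c^2 - 5*c + 6) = (c - 1)*(c + 2)*(c^2 - c - 6) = (c - 3)*(c - 1)*(c + 2)*(c + 2)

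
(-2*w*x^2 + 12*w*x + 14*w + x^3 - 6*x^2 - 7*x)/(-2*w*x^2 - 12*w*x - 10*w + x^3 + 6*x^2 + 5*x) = (x - 7)/(x + 5)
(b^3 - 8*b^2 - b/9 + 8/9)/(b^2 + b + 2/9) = (3*b^2 - 25*b + 8)/(3*b + 2)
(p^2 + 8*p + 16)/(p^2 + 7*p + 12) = (p + 4)/(p + 3)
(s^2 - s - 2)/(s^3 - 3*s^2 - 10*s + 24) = (s + 1)/(s^2 - s - 12)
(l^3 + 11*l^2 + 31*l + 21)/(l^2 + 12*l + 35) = (l^2 + 4*l + 3)/(l + 5)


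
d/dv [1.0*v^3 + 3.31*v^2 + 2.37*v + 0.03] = 3.0*v^2 + 6.62*v + 2.37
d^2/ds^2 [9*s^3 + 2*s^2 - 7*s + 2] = 54*s + 4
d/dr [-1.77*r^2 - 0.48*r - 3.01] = -3.54*r - 0.48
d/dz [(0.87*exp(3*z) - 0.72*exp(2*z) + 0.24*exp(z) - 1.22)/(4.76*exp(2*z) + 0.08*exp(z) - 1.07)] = (4.1412*exp(4*z) + 0.1392*exp(3*z) - 3.9927*exp(2*z) + 13.1552*exp(z) - 0.1592)*exp(z)/(22.6576*exp(4*z) + 0.7616*exp(3*z) - 10.18*exp(2*z) - 0.1712*exp(z) + 1.1449)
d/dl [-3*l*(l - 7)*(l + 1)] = -9*l^2 + 36*l + 21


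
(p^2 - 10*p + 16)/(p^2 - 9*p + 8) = (p - 2)/(p - 1)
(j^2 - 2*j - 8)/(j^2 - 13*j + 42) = (j^2 - 2*j - 8)/(j^2 - 13*j + 42)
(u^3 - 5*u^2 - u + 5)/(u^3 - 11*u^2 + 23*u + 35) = (u - 1)/(u - 7)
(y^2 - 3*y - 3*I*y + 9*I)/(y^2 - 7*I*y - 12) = (y - 3)/(y - 4*I)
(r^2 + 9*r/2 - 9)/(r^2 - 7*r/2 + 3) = (r + 6)/(r - 2)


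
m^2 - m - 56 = (m - 8)*(m + 7)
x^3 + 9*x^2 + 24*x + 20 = (x + 2)^2*(x + 5)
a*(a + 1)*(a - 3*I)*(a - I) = a^4 + a^3 - 4*I*a^3 - 3*a^2 - 4*I*a^2 - 3*a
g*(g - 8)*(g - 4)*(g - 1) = g^4 - 13*g^3 + 44*g^2 - 32*g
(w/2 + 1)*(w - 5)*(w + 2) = w^3/2 - w^2/2 - 8*w - 10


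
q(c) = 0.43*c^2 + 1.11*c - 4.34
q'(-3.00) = -1.47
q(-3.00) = -3.80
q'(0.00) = 1.11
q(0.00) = -4.34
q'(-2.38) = -0.94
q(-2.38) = -4.55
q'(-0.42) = 0.75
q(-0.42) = -4.73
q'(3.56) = 4.17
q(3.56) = 5.06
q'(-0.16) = 0.97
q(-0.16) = -4.51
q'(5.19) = 5.57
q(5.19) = 13.00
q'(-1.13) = 0.14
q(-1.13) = -5.05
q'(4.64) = 5.10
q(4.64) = 10.07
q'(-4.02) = -2.35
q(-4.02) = -1.85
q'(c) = 0.86*c + 1.11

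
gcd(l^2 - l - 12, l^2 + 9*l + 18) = l + 3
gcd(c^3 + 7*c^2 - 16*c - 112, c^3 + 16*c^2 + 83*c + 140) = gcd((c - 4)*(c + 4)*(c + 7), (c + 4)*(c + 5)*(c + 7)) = c^2 + 11*c + 28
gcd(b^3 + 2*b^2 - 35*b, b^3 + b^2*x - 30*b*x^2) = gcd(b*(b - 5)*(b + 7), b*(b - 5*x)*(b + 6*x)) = b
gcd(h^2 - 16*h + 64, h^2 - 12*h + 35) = 1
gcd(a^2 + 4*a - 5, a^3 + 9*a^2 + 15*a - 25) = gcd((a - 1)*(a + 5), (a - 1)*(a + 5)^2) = a^2 + 4*a - 5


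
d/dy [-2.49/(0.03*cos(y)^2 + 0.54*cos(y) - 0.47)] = -(0.1494*cos(y) + 1.3446)*sin(y)/(0.03*cos(y)^2 + 0.54*cos(y) - 0.47)^2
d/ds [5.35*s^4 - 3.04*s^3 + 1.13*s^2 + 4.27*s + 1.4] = 21.4*s^3 - 9.12*s^2 + 2.26*s + 4.27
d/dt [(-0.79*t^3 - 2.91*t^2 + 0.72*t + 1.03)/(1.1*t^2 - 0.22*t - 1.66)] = (-0.869*t^4 + 0.3476*t^3 + 3.7824*t^2 + 7.3952*t - 0.9686)/(1.21*t^4 - 0.484*t^3 - 3.6036*t^2 + 0.7304*t + 2.7556)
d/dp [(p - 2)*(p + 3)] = 2*p + 1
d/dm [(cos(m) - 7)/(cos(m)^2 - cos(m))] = (sin(m) + 7*sin(m)/cos(m)^2 - 14*tan(m))/(cos(m) - 1)^2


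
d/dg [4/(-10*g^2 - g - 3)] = 4*(20*g + 1)/(10*g^2 + g + 3)^2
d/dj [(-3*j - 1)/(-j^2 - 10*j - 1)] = (3*j^2 + 30*j - 2*(j + 5)*(3*j + 1) + 3)/(j^2 + 10*j + 1)^2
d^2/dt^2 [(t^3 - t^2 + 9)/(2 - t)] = 2*(-t^3 + 6*t^2 - 12*t - 5)/(t^3 - 6*t^2 + 12*t - 8)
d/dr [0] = 0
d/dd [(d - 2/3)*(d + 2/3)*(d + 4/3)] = 3*d^2 + 8*d/3 - 4/9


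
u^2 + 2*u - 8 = (u - 2)*(u + 4)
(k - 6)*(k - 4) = k^2 - 10*k + 24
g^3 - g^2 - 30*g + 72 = (g - 4)*(g - 3)*(g + 6)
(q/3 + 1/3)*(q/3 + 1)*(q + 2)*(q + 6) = q^4/9 + 4*q^3/3 + 47*q^2/9 + 8*q + 4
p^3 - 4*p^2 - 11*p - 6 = (p - 6)*(p + 1)^2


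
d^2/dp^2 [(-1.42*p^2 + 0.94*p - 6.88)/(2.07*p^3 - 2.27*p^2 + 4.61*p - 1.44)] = (-12.169116*p^6 + 24.166836*p^5 - 298.959336*p^4 + 420.024036*p^3 - 545.160768*p^2 + 290.49936*p - 240.85904)/(8.869743*p^9 - 29.180169*p^8 + 91.259676*p^7 - 160.179425*p^6 + 243.838644*p^5 - 249.436257*p^4 + 201.264245*p^3 - 105.930288*p^2 + 28.677888*p - 2.985984)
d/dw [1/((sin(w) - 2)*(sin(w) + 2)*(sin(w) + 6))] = (-3*sin(w)^2 - 12*sin(w) + 4)*cos(w)/((sin(w) - 2)^2*(sin(w) + 2)^2*(sin(w) + 6)^2)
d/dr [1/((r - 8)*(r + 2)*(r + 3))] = (-(r - 8)*(r + 2) - (r - 8)*(r + 3) - (r + 2)*(r + 3))/((r - 8)^2*(r + 2)^2*(r + 3)^2)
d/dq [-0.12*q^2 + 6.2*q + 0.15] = 6.2 - 0.24*q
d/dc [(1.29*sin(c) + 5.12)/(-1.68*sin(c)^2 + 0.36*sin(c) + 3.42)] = (2.1672*sin(c)^2 + 17.2032*sin(c) + 2.5686)*cos(c)/(2.8224*sin(c)^4 - 1.2096*sin(c)^3 - 11.3616*sin(c)^2 + 2.4624*sin(c) + 11.6964)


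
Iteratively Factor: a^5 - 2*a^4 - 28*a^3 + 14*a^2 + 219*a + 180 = (a - 4)*(a^4 + 2*a^3 - 20*a^2 - 66*a - 45) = (a - 4)*(a + 1)*(a^3 + a^2 - 21*a - 45) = (a - 5)*(a - 4)*(a + 1)*(a^2 + 6*a + 9) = (a - 5)*(a - 4)*(a + 1)*(a + 3)*(a + 3)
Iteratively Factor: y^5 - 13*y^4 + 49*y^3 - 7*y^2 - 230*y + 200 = (y + 2)*(y^4 - 15*y^3 + 79*y^2 - 165*y + 100) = (y - 5)*(y + 2)*(y^3 - 10*y^2 + 29*y - 20) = (y - 5)^2*(y + 2)*(y^2 - 5*y + 4) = (y - 5)^2*(y - 1)*(y + 2)*(y - 4)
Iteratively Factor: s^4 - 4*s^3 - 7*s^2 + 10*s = (s + 2)*(s^3 - 6*s^2 + 5*s) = s*(s + 2)*(s^2 - 6*s + 5) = s*(s - 5)*(s + 2)*(s - 1)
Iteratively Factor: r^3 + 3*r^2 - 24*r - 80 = (r + 4)*(r^2 - r - 20) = (r - 5)*(r + 4)*(r + 4)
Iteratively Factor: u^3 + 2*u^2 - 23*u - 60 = (u - 5)*(u^2 + 7*u + 12) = (u - 5)*(u + 3)*(u + 4)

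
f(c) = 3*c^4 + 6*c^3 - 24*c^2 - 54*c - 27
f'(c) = 12*c^3 + 18*c^2 - 48*c - 54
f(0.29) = -44.51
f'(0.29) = -66.11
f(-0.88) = -0.36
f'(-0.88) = -6.00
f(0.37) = -49.91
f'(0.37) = -68.69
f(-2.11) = -16.81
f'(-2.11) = 14.69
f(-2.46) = -18.85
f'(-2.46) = -5.63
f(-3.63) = 86.67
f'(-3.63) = -216.56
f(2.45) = -107.03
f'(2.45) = 112.92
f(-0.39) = -9.88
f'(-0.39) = -33.25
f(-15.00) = 127008.00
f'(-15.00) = -35784.00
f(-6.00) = 2025.00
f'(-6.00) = -1710.00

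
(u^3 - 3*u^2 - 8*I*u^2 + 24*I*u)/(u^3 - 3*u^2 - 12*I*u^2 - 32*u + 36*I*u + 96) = u/(u - 4*I)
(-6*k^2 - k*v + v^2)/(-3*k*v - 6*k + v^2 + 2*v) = (2*k + v)/(v + 2)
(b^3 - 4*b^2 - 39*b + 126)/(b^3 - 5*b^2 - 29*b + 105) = (b + 6)/(b + 5)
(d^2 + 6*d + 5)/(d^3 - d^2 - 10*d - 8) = (d + 5)/(d^2 - 2*d - 8)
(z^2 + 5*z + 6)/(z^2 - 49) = (z^2 + 5*z + 6)/(z^2 - 49)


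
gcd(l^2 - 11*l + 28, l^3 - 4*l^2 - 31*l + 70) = l - 7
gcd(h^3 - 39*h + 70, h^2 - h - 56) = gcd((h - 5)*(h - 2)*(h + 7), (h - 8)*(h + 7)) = h + 7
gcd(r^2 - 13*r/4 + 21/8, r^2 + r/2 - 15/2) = 1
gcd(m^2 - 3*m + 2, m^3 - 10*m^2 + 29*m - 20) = m - 1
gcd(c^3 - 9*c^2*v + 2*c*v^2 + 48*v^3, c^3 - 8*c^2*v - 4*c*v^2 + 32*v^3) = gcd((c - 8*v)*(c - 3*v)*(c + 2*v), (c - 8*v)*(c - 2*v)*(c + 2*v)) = -c^2 + 6*c*v + 16*v^2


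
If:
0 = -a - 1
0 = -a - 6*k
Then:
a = -1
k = 1/6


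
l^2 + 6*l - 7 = (l - 1)*(l + 7)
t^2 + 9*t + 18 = (t + 3)*(t + 6)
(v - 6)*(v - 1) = v^2 - 7*v + 6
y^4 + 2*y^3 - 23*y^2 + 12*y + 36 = (y - 3)*(y - 2)*(y + 1)*(y + 6)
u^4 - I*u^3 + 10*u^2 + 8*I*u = u*(u - 4*I)*(u + I)*(u + 2*I)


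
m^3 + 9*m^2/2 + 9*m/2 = m*(m + 3/2)*(m + 3)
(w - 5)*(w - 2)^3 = w^4 - 11*w^3 + 42*w^2 - 68*w + 40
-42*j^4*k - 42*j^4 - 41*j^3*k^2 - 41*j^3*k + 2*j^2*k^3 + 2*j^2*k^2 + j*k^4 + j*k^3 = (-6*j + k)*(j + k)*(7*j + k)*(j*k + j)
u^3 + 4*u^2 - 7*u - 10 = (u - 2)*(u + 1)*(u + 5)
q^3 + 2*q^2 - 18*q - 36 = (q + 2)*(q - 3*sqrt(2))*(q + 3*sqrt(2))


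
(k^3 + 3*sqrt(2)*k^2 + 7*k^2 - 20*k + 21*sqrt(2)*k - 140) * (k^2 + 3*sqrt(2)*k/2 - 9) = k^5 + 9*sqrt(2)*k^4/2 + 7*k^4 - 20*k^3 + 63*sqrt(2)*k^3/2 - 140*k^2 - 57*sqrt(2)*k^2 - 399*sqrt(2)*k + 180*k + 1260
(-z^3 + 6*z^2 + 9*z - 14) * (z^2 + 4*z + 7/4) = -z^5 + 2*z^4 + 125*z^3/4 + 65*z^2/2 - 161*z/4 - 49/2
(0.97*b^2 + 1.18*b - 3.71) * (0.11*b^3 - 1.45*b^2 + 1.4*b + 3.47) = 0.1067*b^5 - 1.2767*b^4 - 0.7611*b^3 + 10.3974*b^2 - 1.0994*b - 12.8737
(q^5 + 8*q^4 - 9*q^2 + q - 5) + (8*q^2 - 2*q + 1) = q^5 + 8*q^4 - q^2 - q - 4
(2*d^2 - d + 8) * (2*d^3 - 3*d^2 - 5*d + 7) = 4*d^5 - 8*d^4 + 9*d^3 - 5*d^2 - 47*d + 56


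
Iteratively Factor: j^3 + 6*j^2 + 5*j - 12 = (j + 4)*(j^2 + 2*j - 3) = (j - 1)*(j + 4)*(j + 3)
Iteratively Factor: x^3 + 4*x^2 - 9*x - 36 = (x - 3)*(x^2 + 7*x + 12) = (x - 3)*(x + 3)*(x + 4)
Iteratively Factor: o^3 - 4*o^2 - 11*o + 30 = (o + 3)*(o^2 - 7*o + 10) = (o - 5)*(o + 3)*(o - 2)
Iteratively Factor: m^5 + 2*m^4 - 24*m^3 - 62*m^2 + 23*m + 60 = (m + 3)*(m^4 - m^3 - 21*m^2 + m + 20) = (m - 5)*(m + 3)*(m^3 + 4*m^2 - m - 4) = (m - 5)*(m + 3)*(m + 4)*(m^2 - 1) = (m - 5)*(m - 1)*(m + 3)*(m + 4)*(m + 1)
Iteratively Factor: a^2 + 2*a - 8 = (a + 4)*(a - 2)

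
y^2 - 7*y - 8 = (y - 8)*(y + 1)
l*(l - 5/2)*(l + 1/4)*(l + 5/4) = l^4 - l^3 - 55*l^2/16 - 25*l/32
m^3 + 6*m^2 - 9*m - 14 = (m - 2)*(m + 1)*(m + 7)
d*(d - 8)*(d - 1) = d^3 - 9*d^2 + 8*d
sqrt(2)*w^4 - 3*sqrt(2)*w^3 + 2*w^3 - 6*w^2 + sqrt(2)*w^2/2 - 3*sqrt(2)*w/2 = w*(w - 3)*(w + sqrt(2)/2)*(sqrt(2)*w + 1)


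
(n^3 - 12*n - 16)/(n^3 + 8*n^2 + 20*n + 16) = (n - 4)/(n + 4)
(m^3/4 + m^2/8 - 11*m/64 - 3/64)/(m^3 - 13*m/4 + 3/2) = (16*m^3 + 8*m^2 - 11*m - 3)/(16*(4*m^3 - 13*m + 6))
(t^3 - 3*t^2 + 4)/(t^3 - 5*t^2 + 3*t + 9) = (t^2 - 4*t + 4)/(t^2 - 6*t + 9)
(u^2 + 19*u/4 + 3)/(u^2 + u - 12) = (u + 3/4)/(u - 3)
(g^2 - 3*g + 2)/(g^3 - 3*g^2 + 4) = (g - 1)/(g^2 - g - 2)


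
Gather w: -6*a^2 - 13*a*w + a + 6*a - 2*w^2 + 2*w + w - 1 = -6*a^2 + 7*a - 2*w^2 + w*(3 - 13*a) - 1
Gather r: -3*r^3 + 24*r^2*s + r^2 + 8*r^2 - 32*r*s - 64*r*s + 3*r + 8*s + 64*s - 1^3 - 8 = -3*r^3 + r^2*(24*s + 9) + r*(3 - 96*s) + 72*s - 9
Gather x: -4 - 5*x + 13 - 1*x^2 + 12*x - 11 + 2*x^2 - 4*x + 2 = x^2 + 3*x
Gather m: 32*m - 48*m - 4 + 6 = 2 - 16*m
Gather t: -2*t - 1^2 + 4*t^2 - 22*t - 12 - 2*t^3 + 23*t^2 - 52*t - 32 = -2*t^3 + 27*t^2 - 76*t - 45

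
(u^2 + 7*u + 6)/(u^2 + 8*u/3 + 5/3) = 3*(u + 6)/(3*u + 5)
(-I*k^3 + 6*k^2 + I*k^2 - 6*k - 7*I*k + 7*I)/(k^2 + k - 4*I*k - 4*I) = (-I*k^3 + k^2*(6 + I) - k*(6 + 7*I) + 7*I)/(k^2 + k*(1 - 4*I) - 4*I)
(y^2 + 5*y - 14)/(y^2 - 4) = (y + 7)/(y + 2)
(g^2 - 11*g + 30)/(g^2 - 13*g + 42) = (g - 5)/(g - 7)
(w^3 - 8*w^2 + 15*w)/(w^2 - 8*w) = (w^2 - 8*w + 15)/(w - 8)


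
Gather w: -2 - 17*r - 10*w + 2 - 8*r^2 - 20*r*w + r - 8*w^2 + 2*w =-8*r^2 - 16*r - 8*w^2 + w*(-20*r - 8)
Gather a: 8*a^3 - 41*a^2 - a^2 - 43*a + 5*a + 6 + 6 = 8*a^3 - 42*a^2 - 38*a + 12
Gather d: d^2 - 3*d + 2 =d^2 - 3*d + 2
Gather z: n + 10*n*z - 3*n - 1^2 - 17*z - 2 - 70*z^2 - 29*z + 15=-2*n - 70*z^2 + z*(10*n - 46) + 12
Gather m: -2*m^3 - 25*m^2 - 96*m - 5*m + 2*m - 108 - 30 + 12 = -2*m^3 - 25*m^2 - 99*m - 126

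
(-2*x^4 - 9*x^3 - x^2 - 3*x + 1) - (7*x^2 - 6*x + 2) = -2*x^4 - 9*x^3 - 8*x^2 + 3*x - 1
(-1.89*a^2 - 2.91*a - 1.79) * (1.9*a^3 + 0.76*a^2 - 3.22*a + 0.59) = -3.591*a^5 - 6.9654*a^4 + 0.473199999999999*a^3 + 6.8947*a^2 + 4.0469*a - 1.0561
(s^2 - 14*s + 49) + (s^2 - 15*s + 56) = 2*s^2 - 29*s + 105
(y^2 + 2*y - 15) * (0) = 0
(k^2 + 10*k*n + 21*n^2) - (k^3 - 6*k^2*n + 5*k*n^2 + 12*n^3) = -k^3 + 6*k^2*n + k^2 - 5*k*n^2 + 10*k*n - 12*n^3 + 21*n^2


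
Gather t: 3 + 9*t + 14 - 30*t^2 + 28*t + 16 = -30*t^2 + 37*t + 33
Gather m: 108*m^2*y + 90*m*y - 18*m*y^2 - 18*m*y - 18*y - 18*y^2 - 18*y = 108*m^2*y + m*(-18*y^2 + 72*y) - 18*y^2 - 36*y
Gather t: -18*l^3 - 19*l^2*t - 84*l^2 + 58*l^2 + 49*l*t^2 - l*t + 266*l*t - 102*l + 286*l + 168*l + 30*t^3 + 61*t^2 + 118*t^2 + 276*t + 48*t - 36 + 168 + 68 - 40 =-18*l^3 - 26*l^2 + 352*l + 30*t^3 + t^2*(49*l + 179) + t*(-19*l^2 + 265*l + 324) + 160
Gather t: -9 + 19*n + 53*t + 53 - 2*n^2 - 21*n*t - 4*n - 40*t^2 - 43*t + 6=-2*n^2 + 15*n - 40*t^2 + t*(10 - 21*n) + 50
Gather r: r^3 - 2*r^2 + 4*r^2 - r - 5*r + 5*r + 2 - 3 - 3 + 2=r^3 + 2*r^2 - r - 2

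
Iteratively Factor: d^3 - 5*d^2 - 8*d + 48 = (d + 3)*(d^2 - 8*d + 16) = (d - 4)*(d + 3)*(d - 4)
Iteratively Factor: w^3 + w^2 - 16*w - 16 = (w + 4)*(w^2 - 3*w - 4) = (w + 1)*(w + 4)*(w - 4)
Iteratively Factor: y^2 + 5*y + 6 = (y + 3)*(y + 2)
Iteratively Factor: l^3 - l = (l)*(l^2 - 1) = l*(l - 1)*(l + 1)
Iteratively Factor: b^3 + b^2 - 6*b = (b + 3)*(b^2 - 2*b) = b*(b + 3)*(b - 2)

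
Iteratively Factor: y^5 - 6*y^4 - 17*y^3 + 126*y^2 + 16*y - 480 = (y - 5)*(y^4 - y^3 - 22*y^2 + 16*y + 96) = (y - 5)*(y + 2)*(y^3 - 3*y^2 - 16*y + 48) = (y - 5)*(y - 4)*(y + 2)*(y^2 + y - 12) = (y - 5)*(y - 4)*(y - 3)*(y + 2)*(y + 4)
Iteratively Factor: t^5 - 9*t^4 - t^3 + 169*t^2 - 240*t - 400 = (t - 4)*(t^4 - 5*t^3 - 21*t^2 + 85*t + 100) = (t - 5)*(t - 4)*(t^3 - 21*t - 20) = (t - 5)*(t - 4)*(t + 1)*(t^2 - t - 20) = (t - 5)^2*(t - 4)*(t + 1)*(t + 4)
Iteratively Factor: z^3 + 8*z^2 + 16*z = (z + 4)*(z^2 + 4*z) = z*(z + 4)*(z + 4)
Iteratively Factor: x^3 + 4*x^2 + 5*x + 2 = (x + 1)*(x^2 + 3*x + 2) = (x + 1)^2*(x + 2)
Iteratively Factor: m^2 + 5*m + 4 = (m + 4)*(m + 1)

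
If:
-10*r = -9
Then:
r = 9/10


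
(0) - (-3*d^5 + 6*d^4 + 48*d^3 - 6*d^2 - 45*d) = 3*d^5 - 6*d^4 - 48*d^3 + 6*d^2 + 45*d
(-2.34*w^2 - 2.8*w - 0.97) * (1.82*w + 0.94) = -4.2588*w^3 - 7.2956*w^2 - 4.3974*w - 0.9118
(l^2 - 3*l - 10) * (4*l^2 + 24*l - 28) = 4*l^4 + 12*l^3 - 140*l^2 - 156*l + 280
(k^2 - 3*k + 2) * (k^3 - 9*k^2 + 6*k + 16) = k^5 - 12*k^4 + 35*k^3 - 20*k^2 - 36*k + 32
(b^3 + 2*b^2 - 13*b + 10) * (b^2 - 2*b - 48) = b^5 - 65*b^3 - 60*b^2 + 604*b - 480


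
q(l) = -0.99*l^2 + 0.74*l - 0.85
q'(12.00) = -23.02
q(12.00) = -134.53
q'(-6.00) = 12.62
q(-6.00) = -40.93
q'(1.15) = -1.54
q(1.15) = -1.31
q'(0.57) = -0.39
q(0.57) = -0.75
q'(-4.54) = 9.73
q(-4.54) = -24.62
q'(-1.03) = 2.78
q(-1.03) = -2.66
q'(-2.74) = 6.17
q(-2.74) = -10.31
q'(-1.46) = 3.63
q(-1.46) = -4.04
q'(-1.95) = 4.60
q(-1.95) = -6.06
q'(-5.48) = 11.59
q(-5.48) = -34.64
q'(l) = 0.74 - 1.98*l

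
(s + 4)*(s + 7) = s^2 + 11*s + 28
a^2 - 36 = (a - 6)*(a + 6)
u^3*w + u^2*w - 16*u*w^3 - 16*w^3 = (u - 4*w)*(u + 4*w)*(u*w + w)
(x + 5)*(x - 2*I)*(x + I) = x^3 + 5*x^2 - I*x^2 + 2*x - 5*I*x + 10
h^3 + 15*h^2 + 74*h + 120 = (h + 4)*(h + 5)*(h + 6)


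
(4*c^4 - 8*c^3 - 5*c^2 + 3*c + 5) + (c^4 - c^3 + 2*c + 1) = 5*c^4 - 9*c^3 - 5*c^2 + 5*c + 6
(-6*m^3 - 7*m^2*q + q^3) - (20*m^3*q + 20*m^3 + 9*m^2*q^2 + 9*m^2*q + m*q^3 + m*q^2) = -20*m^3*q - 26*m^3 - 9*m^2*q^2 - 16*m^2*q - m*q^3 - m*q^2 + q^3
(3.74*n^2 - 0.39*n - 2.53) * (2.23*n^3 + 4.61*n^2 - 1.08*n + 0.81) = 8.3402*n^5 + 16.3717*n^4 - 11.479*n^3 - 8.2127*n^2 + 2.4165*n - 2.0493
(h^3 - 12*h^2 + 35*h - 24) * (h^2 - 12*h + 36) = h^5 - 24*h^4 + 215*h^3 - 876*h^2 + 1548*h - 864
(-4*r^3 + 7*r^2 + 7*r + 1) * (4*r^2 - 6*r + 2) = -16*r^5 + 52*r^4 - 22*r^3 - 24*r^2 + 8*r + 2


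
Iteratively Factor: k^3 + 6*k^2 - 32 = (k + 4)*(k^2 + 2*k - 8) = (k + 4)^2*(k - 2)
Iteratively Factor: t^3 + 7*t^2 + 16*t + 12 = (t + 2)*(t^2 + 5*t + 6) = (t + 2)*(t + 3)*(t + 2)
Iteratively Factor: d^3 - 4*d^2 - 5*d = (d - 5)*(d^2 + d) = (d - 5)*(d + 1)*(d)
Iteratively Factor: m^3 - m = (m - 1)*(m^2 + m) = (m - 1)*(m + 1)*(m)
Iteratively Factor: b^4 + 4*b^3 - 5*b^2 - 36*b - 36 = (b - 3)*(b^3 + 7*b^2 + 16*b + 12) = (b - 3)*(b + 2)*(b^2 + 5*b + 6) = (b - 3)*(b + 2)*(b + 3)*(b + 2)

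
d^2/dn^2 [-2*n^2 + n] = -4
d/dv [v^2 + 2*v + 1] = 2*v + 2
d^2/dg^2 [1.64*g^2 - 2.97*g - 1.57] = 3.28000000000000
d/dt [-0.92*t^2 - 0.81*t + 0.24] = -1.84*t - 0.81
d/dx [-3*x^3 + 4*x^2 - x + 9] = -9*x^2 + 8*x - 1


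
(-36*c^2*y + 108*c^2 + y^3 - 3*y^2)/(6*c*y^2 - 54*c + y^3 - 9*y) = (-6*c + y)/(y + 3)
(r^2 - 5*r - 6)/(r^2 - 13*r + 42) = (r + 1)/(r - 7)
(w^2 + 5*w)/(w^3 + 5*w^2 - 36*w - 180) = w/(w^2 - 36)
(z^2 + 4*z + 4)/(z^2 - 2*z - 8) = (z + 2)/(z - 4)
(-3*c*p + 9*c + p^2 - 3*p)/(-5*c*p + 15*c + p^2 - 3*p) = (-3*c + p)/(-5*c + p)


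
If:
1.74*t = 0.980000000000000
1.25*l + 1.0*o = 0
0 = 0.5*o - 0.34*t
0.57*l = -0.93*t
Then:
No Solution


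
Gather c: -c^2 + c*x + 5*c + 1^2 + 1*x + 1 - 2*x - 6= -c^2 + c*(x + 5) - x - 4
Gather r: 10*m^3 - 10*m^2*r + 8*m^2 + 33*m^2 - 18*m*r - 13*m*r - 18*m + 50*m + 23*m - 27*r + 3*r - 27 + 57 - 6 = 10*m^3 + 41*m^2 + 55*m + r*(-10*m^2 - 31*m - 24) + 24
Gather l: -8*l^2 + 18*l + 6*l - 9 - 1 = -8*l^2 + 24*l - 10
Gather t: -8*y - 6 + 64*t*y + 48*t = t*(64*y + 48) - 8*y - 6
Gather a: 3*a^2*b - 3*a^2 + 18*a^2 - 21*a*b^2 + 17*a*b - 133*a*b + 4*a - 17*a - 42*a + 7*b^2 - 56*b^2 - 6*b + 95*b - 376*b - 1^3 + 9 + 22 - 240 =a^2*(3*b + 15) + a*(-21*b^2 - 116*b - 55) - 49*b^2 - 287*b - 210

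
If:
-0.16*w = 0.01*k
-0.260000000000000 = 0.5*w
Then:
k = 8.32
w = -0.52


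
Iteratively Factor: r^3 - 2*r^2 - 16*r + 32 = (r - 4)*(r^2 + 2*r - 8) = (r - 4)*(r - 2)*(r + 4)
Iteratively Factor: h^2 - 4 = (h - 2)*(h + 2)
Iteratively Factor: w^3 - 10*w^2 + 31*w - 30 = (w - 5)*(w^2 - 5*w + 6) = (w - 5)*(w - 3)*(w - 2)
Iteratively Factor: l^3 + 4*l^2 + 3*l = (l)*(l^2 + 4*l + 3) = l*(l + 3)*(l + 1)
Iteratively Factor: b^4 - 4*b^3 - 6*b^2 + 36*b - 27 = (b + 3)*(b^3 - 7*b^2 + 15*b - 9) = (b - 1)*(b + 3)*(b^2 - 6*b + 9) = (b - 3)*(b - 1)*(b + 3)*(b - 3)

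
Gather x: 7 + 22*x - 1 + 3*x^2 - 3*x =3*x^2 + 19*x + 6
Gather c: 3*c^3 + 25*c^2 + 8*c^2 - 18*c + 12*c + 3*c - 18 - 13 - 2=3*c^3 + 33*c^2 - 3*c - 33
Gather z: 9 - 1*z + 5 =14 - z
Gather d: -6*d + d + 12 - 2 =10 - 5*d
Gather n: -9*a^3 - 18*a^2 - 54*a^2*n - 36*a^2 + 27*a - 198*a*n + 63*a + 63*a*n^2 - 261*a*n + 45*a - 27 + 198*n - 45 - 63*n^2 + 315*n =-9*a^3 - 54*a^2 + 135*a + n^2*(63*a - 63) + n*(-54*a^2 - 459*a + 513) - 72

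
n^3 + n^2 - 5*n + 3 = (n - 1)^2*(n + 3)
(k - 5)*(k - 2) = k^2 - 7*k + 10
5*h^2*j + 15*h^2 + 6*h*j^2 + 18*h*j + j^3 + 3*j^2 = (h + j)*(5*h + j)*(j + 3)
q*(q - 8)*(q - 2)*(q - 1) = q^4 - 11*q^3 + 26*q^2 - 16*q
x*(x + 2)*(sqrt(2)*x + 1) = sqrt(2)*x^3 + x^2 + 2*sqrt(2)*x^2 + 2*x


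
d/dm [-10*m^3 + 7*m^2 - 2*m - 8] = -30*m^2 + 14*m - 2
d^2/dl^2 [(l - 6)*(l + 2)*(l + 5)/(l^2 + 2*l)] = -60/l^3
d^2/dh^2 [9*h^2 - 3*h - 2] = 18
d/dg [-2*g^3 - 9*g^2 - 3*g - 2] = -6*g^2 - 18*g - 3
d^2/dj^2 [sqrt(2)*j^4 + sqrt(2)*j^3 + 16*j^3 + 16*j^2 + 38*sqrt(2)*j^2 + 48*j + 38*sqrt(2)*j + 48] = 12*sqrt(2)*j^2 + 6*sqrt(2)*j + 96*j + 32 + 76*sqrt(2)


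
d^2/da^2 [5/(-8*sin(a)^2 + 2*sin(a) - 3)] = 10*(128*sin(a)^4 - 24*sin(a)^3 - 238*sin(a)^2 + 51*sin(a) + 20)/(8*sin(a)^2 - 2*sin(a) + 3)^3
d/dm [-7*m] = -7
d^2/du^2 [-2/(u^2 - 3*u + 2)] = 4*(u^2 - 3*u - (2*u - 3)^2 + 2)/(u^2 - 3*u + 2)^3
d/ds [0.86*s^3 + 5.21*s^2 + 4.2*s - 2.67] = 2.58*s^2 + 10.42*s + 4.2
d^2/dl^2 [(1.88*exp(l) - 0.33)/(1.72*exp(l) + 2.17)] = (10.084424 - 7.993184*exp(l))*exp(l)/(5.088448*exp(3*l) + 19.259184*exp(2*l) + 24.297924*exp(l) + 10.218313)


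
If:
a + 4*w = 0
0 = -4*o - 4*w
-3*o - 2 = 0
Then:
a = -8/3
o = -2/3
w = 2/3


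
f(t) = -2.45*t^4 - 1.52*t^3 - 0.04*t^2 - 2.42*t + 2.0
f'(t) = -9.8*t^3 - 4.56*t^2 - 0.08*t - 2.42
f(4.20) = -883.85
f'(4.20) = -809.26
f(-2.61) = -78.62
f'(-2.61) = 140.97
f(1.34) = -12.87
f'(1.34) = -34.29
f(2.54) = -131.29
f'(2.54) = -192.64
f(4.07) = -783.26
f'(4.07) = -738.99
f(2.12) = -67.28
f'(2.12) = -116.46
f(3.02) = -251.33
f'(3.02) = -314.18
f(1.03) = -4.95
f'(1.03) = -18.05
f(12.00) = -53462.56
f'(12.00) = -17594.42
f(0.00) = 2.00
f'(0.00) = -2.42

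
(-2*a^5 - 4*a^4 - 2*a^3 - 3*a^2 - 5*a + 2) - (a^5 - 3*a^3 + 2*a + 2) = -3*a^5 - 4*a^4 + a^3 - 3*a^2 - 7*a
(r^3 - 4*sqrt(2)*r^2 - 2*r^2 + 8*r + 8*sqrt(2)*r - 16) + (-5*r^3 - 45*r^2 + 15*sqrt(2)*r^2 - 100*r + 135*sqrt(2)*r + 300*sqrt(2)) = -4*r^3 - 47*r^2 + 11*sqrt(2)*r^2 - 92*r + 143*sqrt(2)*r - 16 + 300*sqrt(2)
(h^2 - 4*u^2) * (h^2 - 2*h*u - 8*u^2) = h^4 - 2*h^3*u - 12*h^2*u^2 + 8*h*u^3 + 32*u^4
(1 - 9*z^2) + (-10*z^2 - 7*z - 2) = -19*z^2 - 7*z - 1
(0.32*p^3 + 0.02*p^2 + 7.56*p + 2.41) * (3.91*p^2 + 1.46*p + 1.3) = 1.2512*p^5 + 0.5454*p^4 + 30.0048*p^3 + 20.4867*p^2 + 13.3466*p + 3.133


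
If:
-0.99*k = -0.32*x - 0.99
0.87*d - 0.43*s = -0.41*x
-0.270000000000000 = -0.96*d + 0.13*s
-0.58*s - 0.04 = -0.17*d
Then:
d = 0.28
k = 0.81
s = 0.01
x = -0.59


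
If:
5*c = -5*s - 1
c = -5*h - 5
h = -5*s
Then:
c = -5/13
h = -12/13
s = 12/65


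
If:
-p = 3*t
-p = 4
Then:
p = -4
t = 4/3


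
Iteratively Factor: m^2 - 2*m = (m)*(m - 2)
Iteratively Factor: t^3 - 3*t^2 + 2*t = (t)*(t^2 - 3*t + 2) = t*(t - 2)*(t - 1)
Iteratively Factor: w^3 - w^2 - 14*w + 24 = (w + 4)*(w^2 - 5*w + 6) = (w - 3)*(w + 4)*(w - 2)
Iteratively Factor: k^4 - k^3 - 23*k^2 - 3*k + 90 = (k + 3)*(k^3 - 4*k^2 - 11*k + 30) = (k - 2)*(k + 3)*(k^2 - 2*k - 15) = (k - 2)*(k + 3)^2*(k - 5)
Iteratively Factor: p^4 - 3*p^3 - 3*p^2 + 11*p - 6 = (p - 3)*(p^3 - 3*p + 2) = (p - 3)*(p + 2)*(p^2 - 2*p + 1) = (p - 3)*(p - 1)*(p + 2)*(p - 1)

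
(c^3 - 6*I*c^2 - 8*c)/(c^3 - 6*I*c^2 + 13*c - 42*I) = c*(c - 4*I)/(c^2 - 4*I*c + 21)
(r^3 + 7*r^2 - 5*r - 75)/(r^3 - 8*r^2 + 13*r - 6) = (r^3 + 7*r^2 - 5*r - 75)/(r^3 - 8*r^2 + 13*r - 6)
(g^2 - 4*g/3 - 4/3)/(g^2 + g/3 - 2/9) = 3*(g - 2)/(3*g - 1)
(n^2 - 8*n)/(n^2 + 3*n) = (n - 8)/(n + 3)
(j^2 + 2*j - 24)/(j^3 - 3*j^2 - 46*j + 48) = (j - 4)/(j^2 - 9*j + 8)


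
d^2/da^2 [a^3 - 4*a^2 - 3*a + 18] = 6*a - 8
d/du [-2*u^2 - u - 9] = -4*u - 1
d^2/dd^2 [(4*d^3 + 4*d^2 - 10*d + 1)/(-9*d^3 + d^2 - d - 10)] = 2*(-360*d^6 + 2538*d^5 + 1512*d^4 + 2464*d^3 - 5670*d^2 - 627*d - 511)/(729*d^9 - 243*d^8 + 270*d^7 + 2375*d^6 - 510*d^5 + 567*d^4 + 2641*d^3 - 270*d^2 + 300*d + 1000)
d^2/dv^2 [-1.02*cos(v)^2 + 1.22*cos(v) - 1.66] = -1.22*cos(v) + 2.04*cos(2*v)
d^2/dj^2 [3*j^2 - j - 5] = 6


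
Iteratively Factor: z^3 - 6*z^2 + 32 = (z + 2)*(z^2 - 8*z + 16) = (z - 4)*(z + 2)*(z - 4)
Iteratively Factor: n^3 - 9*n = (n - 3)*(n^2 + 3*n) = n*(n - 3)*(n + 3)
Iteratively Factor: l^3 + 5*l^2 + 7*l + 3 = (l + 1)*(l^2 + 4*l + 3) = (l + 1)*(l + 3)*(l + 1)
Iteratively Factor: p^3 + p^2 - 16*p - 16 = (p - 4)*(p^2 + 5*p + 4) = (p - 4)*(p + 1)*(p + 4)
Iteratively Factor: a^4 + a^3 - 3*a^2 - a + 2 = (a + 1)*(a^3 - 3*a + 2) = (a - 1)*(a + 1)*(a^2 + a - 2) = (a - 1)*(a + 1)*(a + 2)*(a - 1)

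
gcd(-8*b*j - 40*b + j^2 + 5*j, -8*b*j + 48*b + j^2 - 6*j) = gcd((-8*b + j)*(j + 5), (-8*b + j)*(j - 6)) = 8*b - j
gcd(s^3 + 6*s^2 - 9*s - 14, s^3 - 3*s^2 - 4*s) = s + 1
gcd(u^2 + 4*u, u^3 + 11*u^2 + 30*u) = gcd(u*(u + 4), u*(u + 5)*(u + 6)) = u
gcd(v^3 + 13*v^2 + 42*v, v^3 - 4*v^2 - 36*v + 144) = v + 6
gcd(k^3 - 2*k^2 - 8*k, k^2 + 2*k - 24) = k - 4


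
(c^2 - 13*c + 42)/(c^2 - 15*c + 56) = (c - 6)/(c - 8)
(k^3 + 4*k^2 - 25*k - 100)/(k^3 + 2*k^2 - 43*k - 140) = (k - 5)/(k - 7)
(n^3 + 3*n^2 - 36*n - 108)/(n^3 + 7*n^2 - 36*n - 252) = (n + 3)/(n + 7)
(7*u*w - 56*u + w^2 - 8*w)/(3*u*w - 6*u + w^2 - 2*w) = (7*u*w - 56*u + w^2 - 8*w)/(3*u*w - 6*u + w^2 - 2*w)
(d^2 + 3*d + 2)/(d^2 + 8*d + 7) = (d + 2)/(d + 7)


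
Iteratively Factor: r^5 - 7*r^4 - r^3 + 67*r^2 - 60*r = (r - 5)*(r^4 - 2*r^3 - 11*r^2 + 12*r) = (r - 5)*(r - 4)*(r^3 + 2*r^2 - 3*r) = r*(r - 5)*(r - 4)*(r^2 + 2*r - 3) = r*(r - 5)*(r - 4)*(r + 3)*(r - 1)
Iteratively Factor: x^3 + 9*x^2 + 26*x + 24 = (x + 2)*(x^2 + 7*x + 12) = (x + 2)*(x + 4)*(x + 3)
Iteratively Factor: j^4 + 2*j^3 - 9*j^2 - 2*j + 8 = (j + 4)*(j^3 - 2*j^2 - j + 2) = (j - 1)*(j + 4)*(j^2 - j - 2) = (j - 2)*(j - 1)*(j + 4)*(j + 1)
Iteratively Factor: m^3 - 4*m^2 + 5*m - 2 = (m - 2)*(m^2 - 2*m + 1) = (m - 2)*(m - 1)*(m - 1)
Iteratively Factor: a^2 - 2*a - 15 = (a - 5)*(a + 3)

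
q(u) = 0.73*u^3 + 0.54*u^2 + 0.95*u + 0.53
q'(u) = 2.19*u^2 + 1.08*u + 0.95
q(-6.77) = -207.66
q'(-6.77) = 94.01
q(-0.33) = 0.25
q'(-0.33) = 0.83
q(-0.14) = 0.41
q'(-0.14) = 0.84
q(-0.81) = -0.27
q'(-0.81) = 1.51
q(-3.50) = -27.48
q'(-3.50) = 24.00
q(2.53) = 18.21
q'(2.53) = 17.70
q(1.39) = 4.85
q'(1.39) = 6.68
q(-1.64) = -2.80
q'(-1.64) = 5.07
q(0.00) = 0.53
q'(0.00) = 0.95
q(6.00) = 183.35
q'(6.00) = 86.27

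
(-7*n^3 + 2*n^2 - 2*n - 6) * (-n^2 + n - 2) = 7*n^5 - 9*n^4 + 18*n^3 - 2*n + 12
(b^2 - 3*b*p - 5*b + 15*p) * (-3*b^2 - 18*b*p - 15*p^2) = -3*b^4 - 9*b^3*p + 15*b^3 + 39*b^2*p^2 + 45*b^2*p + 45*b*p^3 - 195*b*p^2 - 225*p^3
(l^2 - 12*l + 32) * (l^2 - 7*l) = l^4 - 19*l^3 + 116*l^2 - 224*l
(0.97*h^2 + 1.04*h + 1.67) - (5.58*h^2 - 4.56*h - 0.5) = -4.61*h^2 + 5.6*h + 2.17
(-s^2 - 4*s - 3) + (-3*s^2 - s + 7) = -4*s^2 - 5*s + 4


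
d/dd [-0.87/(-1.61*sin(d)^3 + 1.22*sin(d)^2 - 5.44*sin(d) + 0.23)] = (-4.2021*sin(d)^2 + 2.1228*sin(d) - 4.7328)*cos(d)/(1.61*sin(d)^3 - 1.22*sin(d)^2 + 5.44*sin(d) - 0.23)^2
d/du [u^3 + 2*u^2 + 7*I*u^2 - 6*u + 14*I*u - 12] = 3*u^2 + u*(4 + 14*I) - 6 + 14*I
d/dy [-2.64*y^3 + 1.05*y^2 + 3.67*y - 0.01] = -7.92*y^2 + 2.1*y + 3.67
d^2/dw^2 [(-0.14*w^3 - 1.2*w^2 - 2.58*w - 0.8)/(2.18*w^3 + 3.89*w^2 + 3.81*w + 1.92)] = (-9.03130400000001*w^6 - 66.5902800000001*w^5 - 110.062968*w^4 - 39.8552720000001*w^3 + 64.7148479999998*w^2 + 61.471008*w + 17.623392)/(10.360232*w^9 + 55.460508*w^8 + 153.283866*w^7 + 280.095065*w^6 + 365.587101*w^5 + 352.246599*w^4 + 250.152165*w^3 + 126.633024*w^2 + 42.135552*w + 7.077888)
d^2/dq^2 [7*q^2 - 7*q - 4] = 14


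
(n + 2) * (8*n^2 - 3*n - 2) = 8*n^3 + 13*n^2 - 8*n - 4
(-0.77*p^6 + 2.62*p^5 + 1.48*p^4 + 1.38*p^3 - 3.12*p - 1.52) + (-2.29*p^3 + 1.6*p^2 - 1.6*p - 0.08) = -0.77*p^6 + 2.62*p^5 + 1.48*p^4 - 0.91*p^3 + 1.6*p^2 - 4.72*p - 1.6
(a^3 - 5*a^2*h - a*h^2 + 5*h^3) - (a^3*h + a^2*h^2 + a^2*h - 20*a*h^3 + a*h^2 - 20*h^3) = -a^3*h + a^3 - a^2*h^2 - 6*a^2*h + 20*a*h^3 - 2*a*h^2 + 25*h^3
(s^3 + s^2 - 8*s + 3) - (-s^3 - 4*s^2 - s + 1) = 2*s^3 + 5*s^2 - 7*s + 2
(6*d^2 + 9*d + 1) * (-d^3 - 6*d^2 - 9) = -6*d^5 - 45*d^4 - 55*d^3 - 60*d^2 - 81*d - 9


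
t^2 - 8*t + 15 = (t - 5)*(t - 3)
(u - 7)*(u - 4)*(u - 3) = u^3 - 14*u^2 + 61*u - 84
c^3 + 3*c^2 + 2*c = c*(c + 1)*(c + 2)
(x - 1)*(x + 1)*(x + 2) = x^3 + 2*x^2 - x - 2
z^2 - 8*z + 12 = (z - 6)*(z - 2)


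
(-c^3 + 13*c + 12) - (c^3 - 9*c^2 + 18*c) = -2*c^3 + 9*c^2 - 5*c + 12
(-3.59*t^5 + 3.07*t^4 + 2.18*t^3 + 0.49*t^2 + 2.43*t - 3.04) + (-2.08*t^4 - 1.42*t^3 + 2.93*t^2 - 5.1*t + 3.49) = -3.59*t^5 + 0.99*t^4 + 0.76*t^3 + 3.42*t^2 - 2.67*t + 0.45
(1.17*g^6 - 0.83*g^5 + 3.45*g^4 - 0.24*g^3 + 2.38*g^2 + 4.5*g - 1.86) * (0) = 0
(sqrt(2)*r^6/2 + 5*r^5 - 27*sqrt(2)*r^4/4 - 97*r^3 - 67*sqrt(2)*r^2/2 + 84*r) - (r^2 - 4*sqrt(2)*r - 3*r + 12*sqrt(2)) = sqrt(2)*r^6/2 + 5*r^5 - 27*sqrt(2)*r^4/4 - 97*r^3 - 67*sqrt(2)*r^2/2 - r^2 + 4*sqrt(2)*r + 87*r - 12*sqrt(2)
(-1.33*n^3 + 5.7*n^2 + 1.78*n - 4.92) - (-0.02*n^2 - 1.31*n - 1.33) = -1.33*n^3 + 5.72*n^2 + 3.09*n - 3.59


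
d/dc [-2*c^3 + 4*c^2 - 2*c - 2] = -6*c^2 + 8*c - 2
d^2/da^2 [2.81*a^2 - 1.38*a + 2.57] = 5.62000000000000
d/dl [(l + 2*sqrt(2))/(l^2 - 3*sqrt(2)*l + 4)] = (-l^2 - 4*sqrt(2)*l + 16)/(l^4 - 6*sqrt(2)*l^3 + 26*l^2 - 24*sqrt(2)*l + 16)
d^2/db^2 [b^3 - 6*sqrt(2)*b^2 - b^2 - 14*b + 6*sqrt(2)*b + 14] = 6*b - 12*sqrt(2) - 2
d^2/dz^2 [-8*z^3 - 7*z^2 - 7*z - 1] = -48*z - 14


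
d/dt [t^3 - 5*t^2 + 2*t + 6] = 3*t^2 - 10*t + 2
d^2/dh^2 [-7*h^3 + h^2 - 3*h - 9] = 2 - 42*h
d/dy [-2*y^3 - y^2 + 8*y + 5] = -6*y^2 - 2*y + 8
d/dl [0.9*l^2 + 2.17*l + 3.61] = 1.8*l + 2.17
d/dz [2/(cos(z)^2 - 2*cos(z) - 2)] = 4*(cos(z) - 1)*sin(z)/(sin(z)^2 + 2*cos(z) + 1)^2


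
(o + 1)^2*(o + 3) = o^3 + 5*o^2 + 7*o + 3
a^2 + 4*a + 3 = (a + 1)*(a + 3)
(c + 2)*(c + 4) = c^2 + 6*c + 8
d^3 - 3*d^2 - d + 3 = (d - 3)*(d - 1)*(d + 1)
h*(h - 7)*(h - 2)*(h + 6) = h^4 - 3*h^3 - 40*h^2 + 84*h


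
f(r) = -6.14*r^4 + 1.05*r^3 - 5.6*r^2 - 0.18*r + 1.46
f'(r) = -24.56*r^3 + 3.15*r^2 - 11.2*r - 0.18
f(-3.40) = -924.44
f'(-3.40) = 1039.62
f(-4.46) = -2631.73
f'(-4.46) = 2291.31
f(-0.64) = -2.02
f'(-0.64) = 14.72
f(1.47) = -36.24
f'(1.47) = -87.85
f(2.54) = -273.49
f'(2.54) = -410.77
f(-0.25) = 1.11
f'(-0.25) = 3.20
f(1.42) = -32.05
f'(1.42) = -80.05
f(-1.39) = -34.85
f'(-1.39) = 87.43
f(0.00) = 1.46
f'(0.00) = -0.18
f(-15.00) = -315637.09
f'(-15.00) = 83766.57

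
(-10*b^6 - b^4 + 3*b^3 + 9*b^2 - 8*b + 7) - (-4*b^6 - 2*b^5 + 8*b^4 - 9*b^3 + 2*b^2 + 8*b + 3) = -6*b^6 + 2*b^5 - 9*b^4 + 12*b^3 + 7*b^2 - 16*b + 4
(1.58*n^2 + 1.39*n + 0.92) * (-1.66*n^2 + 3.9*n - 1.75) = -2.6228*n^4 + 3.8546*n^3 + 1.1288*n^2 + 1.1555*n - 1.61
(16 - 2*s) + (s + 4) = 20 - s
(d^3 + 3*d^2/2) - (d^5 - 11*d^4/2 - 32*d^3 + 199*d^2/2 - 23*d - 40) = -d^5 + 11*d^4/2 + 33*d^3 - 98*d^2 + 23*d + 40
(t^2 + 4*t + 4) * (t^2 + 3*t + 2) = t^4 + 7*t^3 + 18*t^2 + 20*t + 8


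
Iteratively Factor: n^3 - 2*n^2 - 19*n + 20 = (n + 4)*(n^2 - 6*n + 5) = (n - 1)*(n + 4)*(n - 5)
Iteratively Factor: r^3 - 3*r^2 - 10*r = (r + 2)*(r^2 - 5*r) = r*(r + 2)*(r - 5)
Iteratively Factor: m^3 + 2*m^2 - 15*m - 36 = (m + 3)*(m^2 - m - 12) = (m - 4)*(m + 3)*(m + 3)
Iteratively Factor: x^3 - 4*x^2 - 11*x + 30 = (x - 2)*(x^2 - 2*x - 15) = (x - 2)*(x + 3)*(x - 5)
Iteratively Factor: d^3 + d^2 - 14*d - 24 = (d + 2)*(d^2 - d - 12) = (d + 2)*(d + 3)*(d - 4)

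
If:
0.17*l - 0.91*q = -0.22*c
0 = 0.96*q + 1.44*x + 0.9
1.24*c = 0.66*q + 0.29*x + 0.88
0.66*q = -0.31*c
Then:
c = 0.48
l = -1.82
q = -0.22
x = -0.48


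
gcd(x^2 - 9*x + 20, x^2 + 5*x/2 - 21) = 1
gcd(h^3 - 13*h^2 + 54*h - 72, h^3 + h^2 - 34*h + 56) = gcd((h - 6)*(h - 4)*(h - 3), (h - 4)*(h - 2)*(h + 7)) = h - 4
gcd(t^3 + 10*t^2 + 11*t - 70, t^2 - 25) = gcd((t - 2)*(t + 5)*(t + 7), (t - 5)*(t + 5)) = t + 5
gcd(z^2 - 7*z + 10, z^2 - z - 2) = z - 2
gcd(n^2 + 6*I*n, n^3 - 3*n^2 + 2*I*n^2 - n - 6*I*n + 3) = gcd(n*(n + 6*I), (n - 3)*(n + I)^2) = 1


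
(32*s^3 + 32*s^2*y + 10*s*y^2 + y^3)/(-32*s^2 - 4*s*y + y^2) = (8*s^2 + 6*s*y + y^2)/(-8*s + y)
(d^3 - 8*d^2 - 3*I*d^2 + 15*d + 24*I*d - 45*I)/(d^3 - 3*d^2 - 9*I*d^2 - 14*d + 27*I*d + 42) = (d^2 - d*(5 + 3*I) + 15*I)/(d^2 - 9*I*d - 14)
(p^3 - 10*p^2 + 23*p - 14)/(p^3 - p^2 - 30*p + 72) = (p^3 - 10*p^2 + 23*p - 14)/(p^3 - p^2 - 30*p + 72)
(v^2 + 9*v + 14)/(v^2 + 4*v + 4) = (v + 7)/(v + 2)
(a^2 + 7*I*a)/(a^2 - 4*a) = (a + 7*I)/(a - 4)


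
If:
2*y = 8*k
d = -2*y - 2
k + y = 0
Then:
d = -2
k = 0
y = 0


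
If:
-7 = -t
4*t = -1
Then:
No Solution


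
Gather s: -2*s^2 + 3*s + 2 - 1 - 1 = -2*s^2 + 3*s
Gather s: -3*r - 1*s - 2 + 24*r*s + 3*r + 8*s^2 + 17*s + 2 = 8*s^2 + s*(24*r + 16)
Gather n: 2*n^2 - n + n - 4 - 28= 2*n^2 - 32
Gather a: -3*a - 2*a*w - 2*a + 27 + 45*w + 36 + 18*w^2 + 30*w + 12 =a*(-2*w - 5) + 18*w^2 + 75*w + 75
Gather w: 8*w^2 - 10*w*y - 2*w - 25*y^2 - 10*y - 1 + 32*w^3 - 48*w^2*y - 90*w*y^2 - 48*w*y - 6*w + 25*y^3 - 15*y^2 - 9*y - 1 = 32*w^3 + w^2*(8 - 48*y) + w*(-90*y^2 - 58*y - 8) + 25*y^3 - 40*y^2 - 19*y - 2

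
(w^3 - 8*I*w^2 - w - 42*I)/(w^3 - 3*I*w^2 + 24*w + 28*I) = (w - 3*I)/(w + 2*I)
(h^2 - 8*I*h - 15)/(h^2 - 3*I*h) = (h - 5*I)/h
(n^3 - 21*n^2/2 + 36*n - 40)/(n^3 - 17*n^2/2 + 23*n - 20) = (n - 4)/(n - 2)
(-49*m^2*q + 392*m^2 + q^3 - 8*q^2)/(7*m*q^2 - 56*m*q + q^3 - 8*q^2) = (-7*m + q)/q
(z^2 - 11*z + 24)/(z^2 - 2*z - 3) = (z - 8)/(z + 1)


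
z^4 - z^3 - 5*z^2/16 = z^2*(z - 5/4)*(z + 1/4)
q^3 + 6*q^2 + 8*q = q*(q + 2)*(q + 4)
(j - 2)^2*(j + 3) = j^3 - j^2 - 8*j + 12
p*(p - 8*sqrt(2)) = p^2 - 8*sqrt(2)*p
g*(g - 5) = g^2 - 5*g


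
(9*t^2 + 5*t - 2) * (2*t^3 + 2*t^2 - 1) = 18*t^5 + 28*t^4 + 6*t^3 - 13*t^2 - 5*t + 2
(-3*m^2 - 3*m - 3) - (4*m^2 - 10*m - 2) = -7*m^2 + 7*m - 1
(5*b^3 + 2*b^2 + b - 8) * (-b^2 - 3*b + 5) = -5*b^5 - 17*b^4 + 18*b^3 + 15*b^2 + 29*b - 40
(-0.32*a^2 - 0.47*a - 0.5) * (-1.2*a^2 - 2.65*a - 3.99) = 0.384*a^4 + 1.412*a^3 + 3.1223*a^2 + 3.2003*a + 1.995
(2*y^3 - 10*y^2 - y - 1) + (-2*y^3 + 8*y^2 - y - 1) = -2*y^2 - 2*y - 2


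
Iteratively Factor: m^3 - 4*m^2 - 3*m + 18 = (m - 3)*(m^2 - m - 6) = (m - 3)^2*(m + 2)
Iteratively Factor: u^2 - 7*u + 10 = (u - 2)*(u - 5)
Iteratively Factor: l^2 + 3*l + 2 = (l + 2)*(l + 1)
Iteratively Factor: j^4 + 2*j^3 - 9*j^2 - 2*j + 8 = (j + 4)*(j^3 - 2*j^2 - j + 2) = (j - 2)*(j + 4)*(j^2 - 1) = (j - 2)*(j + 1)*(j + 4)*(j - 1)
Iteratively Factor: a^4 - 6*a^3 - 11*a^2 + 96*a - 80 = (a + 4)*(a^3 - 10*a^2 + 29*a - 20) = (a - 4)*(a + 4)*(a^2 - 6*a + 5) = (a - 4)*(a - 1)*(a + 4)*(a - 5)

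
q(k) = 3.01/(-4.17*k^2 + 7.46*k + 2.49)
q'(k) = 3.01*(8.34*k - 7.46)/(-4.17*k^2 + 7.46*k + 2.49)^2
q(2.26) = -1.54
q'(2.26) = 9.02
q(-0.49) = -1.39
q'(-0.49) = -7.40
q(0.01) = 1.17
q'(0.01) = -3.38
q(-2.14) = -0.09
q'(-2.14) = -0.07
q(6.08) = -0.03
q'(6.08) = 0.01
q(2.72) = -0.37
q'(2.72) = 0.70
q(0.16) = 0.84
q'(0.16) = -1.44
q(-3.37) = -0.04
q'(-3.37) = -0.02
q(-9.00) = -0.01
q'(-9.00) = -0.00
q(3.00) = -0.24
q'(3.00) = 0.33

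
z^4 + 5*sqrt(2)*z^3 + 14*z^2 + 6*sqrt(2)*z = z*(z + sqrt(2))^2*(z + 3*sqrt(2))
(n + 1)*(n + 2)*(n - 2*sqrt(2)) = n^3 - 2*sqrt(2)*n^2 + 3*n^2 - 6*sqrt(2)*n + 2*n - 4*sqrt(2)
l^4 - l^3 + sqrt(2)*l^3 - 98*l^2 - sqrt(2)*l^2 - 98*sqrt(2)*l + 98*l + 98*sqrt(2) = (l - 1)*(l - 7*sqrt(2))*(l + sqrt(2))*(l + 7*sqrt(2))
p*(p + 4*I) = p^2 + 4*I*p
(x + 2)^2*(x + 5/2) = x^3 + 13*x^2/2 + 14*x + 10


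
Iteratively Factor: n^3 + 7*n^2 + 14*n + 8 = (n + 1)*(n^2 + 6*n + 8) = (n + 1)*(n + 2)*(n + 4)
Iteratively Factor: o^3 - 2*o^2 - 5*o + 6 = (o + 2)*(o^2 - 4*o + 3) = (o - 3)*(o + 2)*(o - 1)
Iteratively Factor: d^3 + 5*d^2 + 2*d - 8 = (d + 2)*(d^2 + 3*d - 4) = (d + 2)*(d + 4)*(d - 1)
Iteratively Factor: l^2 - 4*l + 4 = (l - 2)*(l - 2)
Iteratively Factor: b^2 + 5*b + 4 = (b + 4)*(b + 1)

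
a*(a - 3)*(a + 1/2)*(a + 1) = a^4 - 3*a^3/2 - 4*a^2 - 3*a/2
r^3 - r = r*(r - 1)*(r + 1)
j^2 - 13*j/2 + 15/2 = (j - 5)*(j - 3/2)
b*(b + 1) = b^2 + b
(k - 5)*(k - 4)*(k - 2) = k^3 - 11*k^2 + 38*k - 40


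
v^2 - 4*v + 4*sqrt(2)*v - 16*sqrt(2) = (v - 4)*(v + 4*sqrt(2))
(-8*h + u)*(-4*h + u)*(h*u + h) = 32*h^3*u + 32*h^3 - 12*h^2*u^2 - 12*h^2*u + h*u^3 + h*u^2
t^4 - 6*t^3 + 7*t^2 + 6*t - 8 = (t - 4)*(t - 2)*(t - 1)*(t + 1)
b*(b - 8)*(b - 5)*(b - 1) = b^4 - 14*b^3 + 53*b^2 - 40*b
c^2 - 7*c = c*(c - 7)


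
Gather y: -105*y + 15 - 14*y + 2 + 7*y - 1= 16 - 112*y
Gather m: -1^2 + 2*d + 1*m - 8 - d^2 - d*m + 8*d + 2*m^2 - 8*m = -d^2 + 10*d + 2*m^2 + m*(-d - 7) - 9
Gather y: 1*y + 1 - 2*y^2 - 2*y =-2*y^2 - y + 1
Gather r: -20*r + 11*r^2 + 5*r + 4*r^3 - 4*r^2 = 4*r^3 + 7*r^2 - 15*r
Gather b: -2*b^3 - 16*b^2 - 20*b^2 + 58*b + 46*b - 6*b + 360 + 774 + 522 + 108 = -2*b^3 - 36*b^2 + 98*b + 1764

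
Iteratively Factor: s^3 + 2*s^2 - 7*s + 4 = (s + 4)*(s^2 - 2*s + 1) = (s - 1)*(s + 4)*(s - 1)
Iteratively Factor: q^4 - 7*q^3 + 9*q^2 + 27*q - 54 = (q - 3)*(q^3 - 4*q^2 - 3*q + 18) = (q - 3)^2*(q^2 - q - 6) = (q - 3)^3*(q + 2)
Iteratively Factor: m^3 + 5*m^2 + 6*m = (m + 2)*(m^2 + 3*m) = (m + 2)*(m + 3)*(m)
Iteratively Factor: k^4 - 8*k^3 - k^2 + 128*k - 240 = (k - 5)*(k^3 - 3*k^2 - 16*k + 48) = (k - 5)*(k + 4)*(k^2 - 7*k + 12) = (k - 5)*(k - 3)*(k + 4)*(k - 4)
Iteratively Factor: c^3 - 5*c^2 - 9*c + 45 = (c + 3)*(c^2 - 8*c + 15) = (c - 3)*(c + 3)*(c - 5)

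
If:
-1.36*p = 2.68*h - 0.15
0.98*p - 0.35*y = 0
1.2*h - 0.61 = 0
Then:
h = 0.51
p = -0.89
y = -2.50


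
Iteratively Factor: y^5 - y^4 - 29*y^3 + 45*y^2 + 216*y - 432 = (y + 4)*(y^4 - 5*y^3 - 9*y^2 + 81*y - 108) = (y - 3)*(y + 4)*(y^3 - 2*y^2 - 15*y + 36) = (y - 3)*(y + 4)^2*(y^2 - 6*y + 9) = (y - 3)^2*(y + 4)^2*(y - 3)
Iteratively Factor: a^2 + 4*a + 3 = (a + 3)*(a + 1)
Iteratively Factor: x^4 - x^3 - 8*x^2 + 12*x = (x - 2)*(x^3 + x^2 - 6*x) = x*(x - 2)*(x^2 + x - 6) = x*(x - 2)*(x + 3)*(x - 2)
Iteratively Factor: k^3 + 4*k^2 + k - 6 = (k + 2)*(k^2 + 2*k - 3) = (k + 2)*(k + 3)*(k - 1)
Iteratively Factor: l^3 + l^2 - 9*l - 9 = (l + 3)*(l^2 - 2*l - 3) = (l - 3)*(l + 3)*(l + 1)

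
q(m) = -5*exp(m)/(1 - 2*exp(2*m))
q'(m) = -5*exp(m)/(1 - 2*exp(2*m)) - 20*exp(3*m)/(1 - 2*exp(2*m))^2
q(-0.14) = 8.50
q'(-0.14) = -41.72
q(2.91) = 0.14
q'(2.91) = -0.14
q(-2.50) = -0.42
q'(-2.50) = -0.43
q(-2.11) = -0.62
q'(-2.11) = -0.66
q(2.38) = 0.23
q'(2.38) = -0.23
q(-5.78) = -0.02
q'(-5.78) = -0.02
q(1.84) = 0.40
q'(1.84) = -0.41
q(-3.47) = -0.16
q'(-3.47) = -0.16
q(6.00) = 0.01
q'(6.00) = -0.00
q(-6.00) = -0.01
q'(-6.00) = -0.01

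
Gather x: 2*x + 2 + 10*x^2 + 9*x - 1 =10*x^2 + 11*x + 1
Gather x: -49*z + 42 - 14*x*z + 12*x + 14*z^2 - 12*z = x*(12 - 14*z) + 14*z^2 - 61*z + 42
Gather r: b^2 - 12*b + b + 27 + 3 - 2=b^2 - 11*b + 28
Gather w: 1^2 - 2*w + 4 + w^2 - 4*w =w^2 - 6*w + 5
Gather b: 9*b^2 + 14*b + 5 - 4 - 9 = 9*b^2 + 14*b - 8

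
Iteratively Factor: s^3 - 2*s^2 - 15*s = (s - 5)*(s^2 + 3*s) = (s - 5)*(s + 3)*(s)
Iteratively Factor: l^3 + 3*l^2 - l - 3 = (l + 3)*(l^2 - 1) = (l + 1)*(l + 3)*(l - 1)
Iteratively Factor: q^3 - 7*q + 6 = (q + 3)*(q^2 - 3*q + 2) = (q - 1)*(q + 3)*(q - 2)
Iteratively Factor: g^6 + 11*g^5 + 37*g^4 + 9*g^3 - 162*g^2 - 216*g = (g - 2)*(g^5 + 13*g^4 + 63*g^3 + 135*g^2 + 108*g) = (g - 2)*(g + 3)*(g^4 + 10*g^3 + 33*g^2 + 36*g) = (g - 2)*(g + 3)^2*(g^3 + 7*g^2 + 12*g) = (g - 2)*(g + 3)^3*(g^2 + 4*g) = g*(g - 2)*(g + 3)^3*(g + 4)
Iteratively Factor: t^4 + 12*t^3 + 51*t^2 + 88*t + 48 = (t + 1)*(t^3 + 11*t^2 + 40*t + 48) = (t + 1)*(t + 4)*(t^2 + 7*t + 12) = (t + 1)*(t + 4)^2*(t + 3)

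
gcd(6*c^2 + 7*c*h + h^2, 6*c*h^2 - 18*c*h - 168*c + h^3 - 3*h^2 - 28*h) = 6*c + h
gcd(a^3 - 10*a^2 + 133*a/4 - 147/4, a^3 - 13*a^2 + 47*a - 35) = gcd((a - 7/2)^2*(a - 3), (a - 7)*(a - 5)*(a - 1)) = 1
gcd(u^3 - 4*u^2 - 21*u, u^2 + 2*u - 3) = u + 3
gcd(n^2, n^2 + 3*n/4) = n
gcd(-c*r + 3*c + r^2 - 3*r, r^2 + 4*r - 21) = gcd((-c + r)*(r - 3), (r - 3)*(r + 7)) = r - 3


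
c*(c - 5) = c^2 - 5*c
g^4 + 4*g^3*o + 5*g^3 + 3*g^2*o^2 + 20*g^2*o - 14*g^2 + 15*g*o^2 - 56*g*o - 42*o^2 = (g - 2)*(g + 7)*(g + o)*(g + 3*o)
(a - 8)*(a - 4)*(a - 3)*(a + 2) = a^4 - 13*a^3 + 38*a^2 + 40*a - 192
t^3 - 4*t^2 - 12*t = t*(t - 6)*(t + 2)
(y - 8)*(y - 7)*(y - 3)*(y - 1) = y^4 - 19*y^3 + 119*y^2 - 269*y + 168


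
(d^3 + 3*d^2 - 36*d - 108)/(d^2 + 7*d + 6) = (d^2 - 3*d - 18)/(d + 1)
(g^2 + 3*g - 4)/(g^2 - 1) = (g + 4)/(g + 1)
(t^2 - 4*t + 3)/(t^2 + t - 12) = (t - 1)/(t + 4)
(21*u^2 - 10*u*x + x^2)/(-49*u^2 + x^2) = (-3*u + x)/(7*u + x)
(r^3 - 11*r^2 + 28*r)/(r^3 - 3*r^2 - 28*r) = (r - 4)/(r + 4)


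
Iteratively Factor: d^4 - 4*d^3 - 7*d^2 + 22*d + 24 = (d + 1)*(d^3 - 5*d^2 - 2*d + 24) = (d + 1)*(d + 2)*(d^2 - 7*d + 12) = (d - 3)*(d + 1)*(d + 2)*(d - 4)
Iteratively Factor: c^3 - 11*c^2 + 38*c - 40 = (c - 5)*(c^2 - 6*c + 8) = (c - 5)*(c - 4)*(c - 2)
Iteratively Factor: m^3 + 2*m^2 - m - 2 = (m + 1)*(m^2 + m - 2) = (m - 1)*(m + 1)*(m + 2)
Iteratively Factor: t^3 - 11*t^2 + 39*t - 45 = (t - 3)*(t^2 - 8*t + 15) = (t - 3)^2*(t - 5)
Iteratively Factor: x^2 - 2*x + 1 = (x - 1)*(x - 1)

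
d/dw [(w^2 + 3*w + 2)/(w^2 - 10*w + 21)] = (-13*w^2 + 38*w + 83)/(w^4 - 20*w^3 + 142*w^2 - 420*w + 441)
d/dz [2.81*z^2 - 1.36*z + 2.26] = 5.62*z - 1.36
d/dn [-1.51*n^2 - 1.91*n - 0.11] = -3.02*n - 1.91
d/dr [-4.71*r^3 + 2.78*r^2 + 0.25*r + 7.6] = -14.13*r^2 + 5.56*r + 0.25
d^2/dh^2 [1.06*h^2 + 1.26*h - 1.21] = 2.12000000000000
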